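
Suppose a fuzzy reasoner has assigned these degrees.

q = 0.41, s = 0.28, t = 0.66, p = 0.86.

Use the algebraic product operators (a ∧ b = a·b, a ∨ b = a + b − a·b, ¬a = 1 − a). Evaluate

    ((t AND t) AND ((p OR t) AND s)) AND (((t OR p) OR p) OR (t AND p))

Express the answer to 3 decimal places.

0.116

t AND t = a·b on (0.6600, 0.6600) = 0.4356
p OR t = a + b − a·b on (0.8600, 0.6600) = 0.9524
(p OR t) AND s = a·b on (0.9524, 0.2800) = 0.2667
(t AND t) AND ((p OR t) AND s) = a·b on (0.4356, 0.2667) = 0.1162
t OR p = a + b − a·b on (0.6600, 0.8600) = 0.9524
(t OR p) OR p = a + b − a·b on (0.9524, 0.8600) = 0.9933
t AND p = a·b on (0.6600, 0.8600) = 0.5676
((t OR p) OR p) OR (t AND p) = a + b − a·b on (0.9933, 0.5676) = 0.9971
((t AND t) AND ((p OR t) AND s)) AND (((t OR p) OR p) OR (t AND p)) = a·b on (0.1162, 0.9971) = 0.1158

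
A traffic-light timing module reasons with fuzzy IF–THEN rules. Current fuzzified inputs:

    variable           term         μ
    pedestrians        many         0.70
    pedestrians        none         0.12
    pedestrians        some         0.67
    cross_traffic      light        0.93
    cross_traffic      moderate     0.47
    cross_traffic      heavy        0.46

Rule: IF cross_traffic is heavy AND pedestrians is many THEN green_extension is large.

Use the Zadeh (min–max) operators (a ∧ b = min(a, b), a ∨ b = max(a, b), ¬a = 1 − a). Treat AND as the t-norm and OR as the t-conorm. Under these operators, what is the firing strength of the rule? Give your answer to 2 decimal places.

0.46

firing strength: heavy=0.46, many=0.70; AND[min(a, b)] → w = 0.46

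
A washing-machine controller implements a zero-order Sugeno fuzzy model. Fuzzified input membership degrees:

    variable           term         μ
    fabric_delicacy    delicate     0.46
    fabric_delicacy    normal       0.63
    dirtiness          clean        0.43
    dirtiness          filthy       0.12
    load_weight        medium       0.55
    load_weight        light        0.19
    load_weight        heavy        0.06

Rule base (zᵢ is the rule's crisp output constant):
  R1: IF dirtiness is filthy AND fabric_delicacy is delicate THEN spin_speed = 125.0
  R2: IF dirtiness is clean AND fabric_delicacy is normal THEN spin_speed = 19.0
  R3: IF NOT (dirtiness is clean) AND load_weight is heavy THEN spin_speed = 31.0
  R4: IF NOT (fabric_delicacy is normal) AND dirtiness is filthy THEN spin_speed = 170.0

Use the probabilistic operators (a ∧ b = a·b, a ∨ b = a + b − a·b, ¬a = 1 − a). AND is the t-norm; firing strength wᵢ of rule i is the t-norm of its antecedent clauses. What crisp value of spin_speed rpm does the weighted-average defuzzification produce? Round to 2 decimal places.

51.04

R1 (z=125.0): filthy=0.12, delicate=0.46; AND[a·b] → w = 0.0552
R2 (z=19.0): clean=0.43, normal=0.63; AND[a·b] → w = 0.2709
R3 (z=31.0): ¬clean=1−0.43=0.57, heavy=0.06; AND[a·b] → w = 0.0342
R4 (z=170.0): ¬normal=1−0.63=0.37, filthy=0.12; AND[a·b] → w = 0.0444
Weighted average = (0.0552·125.0 + 0.2709·19.0 + 0.0342·31.0 + 0.0444·170.0) / (0.0552 + 0.2709 + 0.0342 + 0.0444)
  = 20.6553 / 0.4047 = 51.04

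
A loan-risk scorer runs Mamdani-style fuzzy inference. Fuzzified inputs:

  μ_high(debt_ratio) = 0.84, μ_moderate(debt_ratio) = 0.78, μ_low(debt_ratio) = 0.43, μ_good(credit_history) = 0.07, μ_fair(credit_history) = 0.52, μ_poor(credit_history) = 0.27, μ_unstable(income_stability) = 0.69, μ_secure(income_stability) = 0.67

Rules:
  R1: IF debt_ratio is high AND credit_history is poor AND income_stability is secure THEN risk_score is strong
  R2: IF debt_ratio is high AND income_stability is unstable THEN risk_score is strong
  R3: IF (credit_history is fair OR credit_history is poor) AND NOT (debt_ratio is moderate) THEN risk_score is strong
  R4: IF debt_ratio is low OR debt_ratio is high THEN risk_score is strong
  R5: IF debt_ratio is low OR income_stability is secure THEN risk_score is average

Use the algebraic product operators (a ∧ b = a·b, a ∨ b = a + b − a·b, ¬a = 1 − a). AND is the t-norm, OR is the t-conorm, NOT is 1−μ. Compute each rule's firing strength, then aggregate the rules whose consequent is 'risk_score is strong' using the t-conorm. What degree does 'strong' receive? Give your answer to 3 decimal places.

R1: high=0.84, poor=0.27, secure=0.67; AND[a·b] → w = 0.1520
R2: high=0.84, unstable=0.69; AND[a·b] → w = 0.5796
R3: (fair=0.52 OR poor=0.27) = 0.6496; AND[a·b] with ¬moderate=1−0.78=0.22 → w = 0.1429
R4: low=0.43, high=0.84; OR[a + b − a·b] → w = 0.9088
R5: low=0.43, secure=0.67; OR[a + b − a·b] → w = 0.8119
Rules with consequent 'strong': {R1, R2, R3, R4} → strengths 0.1520, 0.5796, 0.1429, 0.9088
Aggregate via t-conorm [a + b − a·b]: 0.9721

0.972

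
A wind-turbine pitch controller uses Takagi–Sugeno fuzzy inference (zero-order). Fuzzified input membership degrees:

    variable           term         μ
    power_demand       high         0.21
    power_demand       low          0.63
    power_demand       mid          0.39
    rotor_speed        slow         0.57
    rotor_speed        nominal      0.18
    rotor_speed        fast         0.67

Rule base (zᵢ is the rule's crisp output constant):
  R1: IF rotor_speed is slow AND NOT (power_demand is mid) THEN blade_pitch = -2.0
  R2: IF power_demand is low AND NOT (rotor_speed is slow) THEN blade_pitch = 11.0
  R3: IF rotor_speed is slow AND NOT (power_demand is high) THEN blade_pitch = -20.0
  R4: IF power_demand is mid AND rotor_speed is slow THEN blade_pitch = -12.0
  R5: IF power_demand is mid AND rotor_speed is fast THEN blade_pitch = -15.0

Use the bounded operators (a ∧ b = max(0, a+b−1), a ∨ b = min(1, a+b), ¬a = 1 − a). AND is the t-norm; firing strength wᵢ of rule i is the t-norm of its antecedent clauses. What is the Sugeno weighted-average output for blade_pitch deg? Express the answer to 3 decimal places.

R1 (z=-2.0): slow=0.57, ¬mid=1−0.39=0.61; AND[max(0, a+b−1)] → w = 0.18
R2 (z=11.0): low=0.63, ¬slow=1−0.57=0.43; AND[max(0, a+b−1)] → w = 0.06
R3 (z=-20.0): slow=0.57, ¬high=1−0.21=0.79; AND[max(0, a+b−1)] → w = 0.36
R4 (z=-12.0): mid=0.39, slow=0.57; AND[max(0, a+b−1)] → w = 0.00
R5 (z=-15.0): mid=0.39, fast=0.67; AND[max(0, a+b−1)] → w = 0.06
Weighted average = (0.18·-2.0 + 0.06·11.0 + 0.36·-20.0 + 0.00·-12.0 + 0.06·-15.0) / (0.18 + 0.06 + 0.36 + 0.00 + 0.06)
  = -7.8000 / 0.6600 = -11.818

-11.818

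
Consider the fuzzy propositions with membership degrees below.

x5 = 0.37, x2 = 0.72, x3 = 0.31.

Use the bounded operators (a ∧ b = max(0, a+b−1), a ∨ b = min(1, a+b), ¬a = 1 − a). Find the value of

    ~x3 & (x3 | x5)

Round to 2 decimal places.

0.37

~x3 = 1 − 0.31 = 0.69
x3 | x5 = min(1, a+b) on (0.31, 0.37) = 0.68
~x3 & (x3 | x5) = max(0, a+b−1) on (0.69, 0.68) = 0.37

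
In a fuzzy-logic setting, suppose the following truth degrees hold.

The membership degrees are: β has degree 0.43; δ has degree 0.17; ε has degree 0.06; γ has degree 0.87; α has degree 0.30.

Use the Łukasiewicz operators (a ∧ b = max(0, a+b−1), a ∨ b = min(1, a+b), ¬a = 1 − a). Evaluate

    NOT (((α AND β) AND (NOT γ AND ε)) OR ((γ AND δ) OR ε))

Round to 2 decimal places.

α AND β = max(0, a+b−1) on (0.30, 0.43) = 0.00
NOT γ = 1 − 0.87 = 0.13
NOT γ AND ε = max(0, a+b−1) on (0.13, 0.06) = 0.00
(α AND β) AND (NOT γ AND ε) = max(0, a+b−1) on (0.00, 0.00) = 0.00
γ AND δ = max(0, a+b−1) on (0.87, 0.17) = 0.04
(γ AND δ) OR ε = min(1, a+b) on (0.04, 0.06) = 0.10
((α AND β) AND (NOT γ AND ε)) OR ((γ AND δ) OR ε) = min(1, a+b) on (0.00, 0.10) = 0.10
NOT (((α AND β) AND (NOT γ AND ε)) OR ((γ AND δ) OR ε)) = 1 − 0.10 = 0.90

0.90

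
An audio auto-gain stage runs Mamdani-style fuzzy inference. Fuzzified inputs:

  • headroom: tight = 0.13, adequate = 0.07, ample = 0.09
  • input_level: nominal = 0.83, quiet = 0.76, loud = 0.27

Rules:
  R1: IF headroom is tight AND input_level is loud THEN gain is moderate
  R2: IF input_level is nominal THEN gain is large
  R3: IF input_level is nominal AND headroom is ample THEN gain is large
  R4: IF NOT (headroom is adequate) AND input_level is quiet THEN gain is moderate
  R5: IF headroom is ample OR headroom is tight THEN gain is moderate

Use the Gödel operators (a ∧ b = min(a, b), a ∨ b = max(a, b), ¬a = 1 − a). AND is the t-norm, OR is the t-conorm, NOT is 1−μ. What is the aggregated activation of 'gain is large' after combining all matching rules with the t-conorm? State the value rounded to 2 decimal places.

R1: tight=0.13, loud=0.27; AND[min(a, b)] → w = 0.13
R2: nominal=0.83 → w = 0.83
R3: nominal=0.83, ample=0.09; AND[min(a, b)] → w = 0.09
R4: ¬adequate=1−0.07=0.93, quiet=0.76; AND[min(a, b)] → w = 0.76
R5: ample=0.09, tight=0.13; OR[max(a, b)] → w = 0.13
Rules with consequent 'large': {R2, R3} → strengths 0.83, 0.09
Aggregate via t-conorm [max(a, b)]: 0.83

0.83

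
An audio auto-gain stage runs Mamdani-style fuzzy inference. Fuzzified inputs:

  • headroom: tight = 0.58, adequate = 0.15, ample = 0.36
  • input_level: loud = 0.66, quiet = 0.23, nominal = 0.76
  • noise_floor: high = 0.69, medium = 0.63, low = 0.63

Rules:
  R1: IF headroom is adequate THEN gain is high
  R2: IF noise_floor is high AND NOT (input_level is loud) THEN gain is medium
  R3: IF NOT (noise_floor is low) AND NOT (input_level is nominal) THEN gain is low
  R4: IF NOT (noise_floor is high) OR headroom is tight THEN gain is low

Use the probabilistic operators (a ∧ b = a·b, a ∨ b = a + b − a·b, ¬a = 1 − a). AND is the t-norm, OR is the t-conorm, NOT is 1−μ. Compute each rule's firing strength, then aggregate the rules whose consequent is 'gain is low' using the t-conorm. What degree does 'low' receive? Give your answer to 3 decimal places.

R1: adequate=0.15 → w = 0.1500
R2: high=0.69, ¬loud=1−0.66=0.34; AND[a·b] → w = 0.2346
R3: ¬low=1−0.63=0.37, ¬nominal=1−0.76=0.24; AND[a·b] → w = 0.0888
R4: ¬high=1−0.69=0.31, tight=0.58; OR[a + b − a·b] → w = 0.7102
Rules with consequent 'low': {R3, R4} → strengths 0.0888, 0.7102
Aggregate via t-conorm [a + b − a·b]: 0.7359

0.736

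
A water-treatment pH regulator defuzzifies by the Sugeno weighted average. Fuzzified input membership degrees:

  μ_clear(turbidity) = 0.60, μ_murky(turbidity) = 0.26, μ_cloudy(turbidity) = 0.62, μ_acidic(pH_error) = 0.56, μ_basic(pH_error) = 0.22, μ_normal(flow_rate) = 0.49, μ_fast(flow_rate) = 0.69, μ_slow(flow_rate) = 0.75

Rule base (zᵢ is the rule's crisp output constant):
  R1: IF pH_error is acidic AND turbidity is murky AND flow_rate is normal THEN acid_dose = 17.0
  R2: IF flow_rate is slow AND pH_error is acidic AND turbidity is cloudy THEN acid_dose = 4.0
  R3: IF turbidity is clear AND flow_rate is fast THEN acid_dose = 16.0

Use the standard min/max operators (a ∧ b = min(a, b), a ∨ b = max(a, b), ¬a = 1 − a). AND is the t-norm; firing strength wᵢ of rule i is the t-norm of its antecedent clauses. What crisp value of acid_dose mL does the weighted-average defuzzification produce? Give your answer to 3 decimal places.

R1 (z=17.0): acidic=0.56, murky=0.26, normal=0.49; AND[min(a, b)] → w = 0.26
R2 (z=4.0): slow=0.75, acidic=0.56, cloudy=0.62; AND[min(a, b)] → w = 0.56
R3 (z=16.0): clear=0.60, fast=0.69; AND[min(a, b)] → w = 0.60
Weighted average = (0.26·17.0 + 0.56·4.0 + 0.60·16.0) / (0.26 + 0.56 + 0.60)
  = 16.2600 / 1.4200 = 11.451

11.451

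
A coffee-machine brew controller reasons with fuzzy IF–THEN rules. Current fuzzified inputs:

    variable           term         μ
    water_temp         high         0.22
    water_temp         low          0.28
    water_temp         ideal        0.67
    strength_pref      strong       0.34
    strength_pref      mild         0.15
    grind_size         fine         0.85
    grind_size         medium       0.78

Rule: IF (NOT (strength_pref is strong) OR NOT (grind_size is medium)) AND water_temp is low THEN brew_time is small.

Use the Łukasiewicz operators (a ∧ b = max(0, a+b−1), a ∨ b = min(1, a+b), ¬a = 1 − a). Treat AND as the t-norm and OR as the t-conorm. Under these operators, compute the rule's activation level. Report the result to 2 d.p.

0.16

firing strength: (¬strong=1−0.34=0.66 OR ¬medium=1−0.78=0.22) = 0.88; AND[max(0, a+b−1)] with low=0.28 → w = 0.16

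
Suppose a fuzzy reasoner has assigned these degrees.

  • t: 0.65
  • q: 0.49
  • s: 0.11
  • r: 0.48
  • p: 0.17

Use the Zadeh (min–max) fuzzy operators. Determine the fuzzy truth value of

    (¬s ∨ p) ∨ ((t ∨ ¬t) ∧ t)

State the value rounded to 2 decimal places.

¬s = 1 − 0.11 = 0.89
¬s ∨ p = max(a, b) on (0.89, 0.17) = 0.89
¬t = 1 − 0.65 = 0.35
t ∨ ¬t = max(a, b) on (0.65, 0.35) = 0.65
(t ∨ ¬t) ∧ t = min(a, b) on (0.65, 0.65) = 0.65
(¬s ∨ p) ∨ ((t ∨ ¬t) ∧ t) = max(a, b) on (0.89, 0.65) = 0.89

0.89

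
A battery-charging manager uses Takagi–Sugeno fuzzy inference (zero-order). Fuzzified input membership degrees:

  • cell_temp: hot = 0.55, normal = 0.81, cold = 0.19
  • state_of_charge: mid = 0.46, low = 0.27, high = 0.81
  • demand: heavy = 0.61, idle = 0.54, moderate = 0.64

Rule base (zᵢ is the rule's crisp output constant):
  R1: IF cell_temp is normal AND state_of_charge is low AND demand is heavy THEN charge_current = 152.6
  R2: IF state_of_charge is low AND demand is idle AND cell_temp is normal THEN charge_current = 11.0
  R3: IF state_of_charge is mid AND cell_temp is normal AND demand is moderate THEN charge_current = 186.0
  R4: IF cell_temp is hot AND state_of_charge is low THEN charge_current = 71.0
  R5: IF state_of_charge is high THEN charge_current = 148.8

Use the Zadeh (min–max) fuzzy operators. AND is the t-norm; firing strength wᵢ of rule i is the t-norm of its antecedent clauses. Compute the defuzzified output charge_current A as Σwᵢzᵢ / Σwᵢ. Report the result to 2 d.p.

R1 (z=152.6): normal=0.81, low=0.27, heavy=0.61; AND[min(a, b)] → w = 0.27
R2 (z=11.0): low=0.27, idle=0.54, normal=0.81; AND[min(a, b)] → w = 0.27
R3 (z=186.0): mid=0.46, normal=0.81, moderate=0.64; AND[min(a, b)] → w = 0.46
R4 (z=71.0): hot=0.55, low=0.27; AND[min(a, b)] → w = 0.27
R5 (z=148.8): high=0.81 → w = 0.81
Weighted average = (0.27·152.6 + 0.27·11.0 + 0.46·186.0 + 0.27·71.0 + 0.81·148.8) / (0.27 + 0.27 + 0.46 + 0.27 + 0.81)
  = 269.4300 / 2.0800 = 129.53

129.53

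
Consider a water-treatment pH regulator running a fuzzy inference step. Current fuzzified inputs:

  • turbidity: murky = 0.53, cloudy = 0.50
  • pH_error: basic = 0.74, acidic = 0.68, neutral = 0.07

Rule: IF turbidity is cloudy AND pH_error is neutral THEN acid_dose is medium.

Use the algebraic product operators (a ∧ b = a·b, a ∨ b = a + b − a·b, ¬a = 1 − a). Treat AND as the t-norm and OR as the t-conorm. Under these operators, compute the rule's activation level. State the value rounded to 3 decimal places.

firing strength: cloudy=0.50, neutral=0.07; AND[a·b] → w = 0.0350

0.035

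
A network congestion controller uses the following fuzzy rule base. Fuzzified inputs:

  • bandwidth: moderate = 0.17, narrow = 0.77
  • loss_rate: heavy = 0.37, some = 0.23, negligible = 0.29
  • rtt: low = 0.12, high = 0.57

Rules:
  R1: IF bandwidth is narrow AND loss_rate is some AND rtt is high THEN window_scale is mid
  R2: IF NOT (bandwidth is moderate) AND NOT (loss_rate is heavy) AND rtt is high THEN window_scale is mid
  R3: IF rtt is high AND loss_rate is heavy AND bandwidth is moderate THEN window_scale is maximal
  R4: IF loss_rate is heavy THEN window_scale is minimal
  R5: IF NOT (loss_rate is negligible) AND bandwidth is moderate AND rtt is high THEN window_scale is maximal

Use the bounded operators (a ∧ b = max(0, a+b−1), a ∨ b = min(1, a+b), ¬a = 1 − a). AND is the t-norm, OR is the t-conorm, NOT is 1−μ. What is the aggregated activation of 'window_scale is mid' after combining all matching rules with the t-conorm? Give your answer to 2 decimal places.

0.03

R1: narrow=0.77, some=0.23, high=0.57; AND[max(0, a+b−1)] → w = 0.00
R2: ¬moderate=1−0.17=0.83, ¬heavy=1−0.37=0.63, high=0.57; AND[max(0, a+b−1)] → w = 0.03
R3: high=0.57, heavy=0.37, moderate=0.17; AND[max(0, a+b−1)] → w = 0.00
R4: heavy=0.37 → w = 0.37
R5: ¬negligible=1−0.29=0.71, moderate=0.17, high=0.57; AND[max(0, a+b−1)] → w = 0.00
Rules with consequent 'mid': {R1, R2} → strengths 0.00, 0.03
Aggregate via t-conorm [min(1, a+b)]: 0.03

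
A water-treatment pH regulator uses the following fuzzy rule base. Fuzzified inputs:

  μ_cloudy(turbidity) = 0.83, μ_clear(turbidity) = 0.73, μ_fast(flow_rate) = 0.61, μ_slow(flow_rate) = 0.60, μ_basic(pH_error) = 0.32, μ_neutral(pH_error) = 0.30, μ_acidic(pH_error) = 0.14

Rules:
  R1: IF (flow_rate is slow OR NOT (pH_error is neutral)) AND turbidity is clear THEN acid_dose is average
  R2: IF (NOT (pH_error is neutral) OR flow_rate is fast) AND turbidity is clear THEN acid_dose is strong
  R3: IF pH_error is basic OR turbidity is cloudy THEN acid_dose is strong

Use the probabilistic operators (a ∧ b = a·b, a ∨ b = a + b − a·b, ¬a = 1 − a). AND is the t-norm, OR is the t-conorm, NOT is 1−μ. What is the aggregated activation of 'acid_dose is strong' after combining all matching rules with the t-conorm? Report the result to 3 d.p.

0.959

R1: (slow=0.60 OR ¬neutral=1−0.30=0.70) = 0.8800; AND[a·b] with clear=0.73 → w = 0.6424
R2: (¬neutral=1−0.30=0.70 OR fast=0.61) = 0.8830; AND[a·b] with clear=0.73 → w = 0.6446
R3: basic=0.32, cloudy=0.83; OR[a + b − a·b] → w = 0.8844
Rules with consequent 'strong': {R2, R3} → strengths 0.6446, 0.8844
Aggregate via t-conorm [a + b − a·b]: 0.9589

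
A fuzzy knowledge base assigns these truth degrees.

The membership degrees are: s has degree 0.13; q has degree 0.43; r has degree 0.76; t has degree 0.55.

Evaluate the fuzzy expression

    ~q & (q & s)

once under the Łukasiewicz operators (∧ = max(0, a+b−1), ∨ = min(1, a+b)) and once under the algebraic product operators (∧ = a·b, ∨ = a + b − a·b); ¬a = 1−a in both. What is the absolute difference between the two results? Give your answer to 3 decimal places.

0.032

Under Łukasiewicz:
  ~q = 1 − 0.43 = 0.57
  q & s = max(0, a+b−1) on (0.43, 0.13) = 0.00
  ~q & (q & s) = max(0, a+b−1) on (0.57, 0.00) = 0.00
  → value = 0.0000
Under algebraic product:
  ~q = 1 − 0.4300 = 0.5700
  q & s = a·b on (0.4300, 0.1300) = 0.0559
  ~q & (q & s) = a·b on (0.5700, 0.0559) = 0.0319
  → value = 0.0319
|0.0000 − 0.0319| = 0.032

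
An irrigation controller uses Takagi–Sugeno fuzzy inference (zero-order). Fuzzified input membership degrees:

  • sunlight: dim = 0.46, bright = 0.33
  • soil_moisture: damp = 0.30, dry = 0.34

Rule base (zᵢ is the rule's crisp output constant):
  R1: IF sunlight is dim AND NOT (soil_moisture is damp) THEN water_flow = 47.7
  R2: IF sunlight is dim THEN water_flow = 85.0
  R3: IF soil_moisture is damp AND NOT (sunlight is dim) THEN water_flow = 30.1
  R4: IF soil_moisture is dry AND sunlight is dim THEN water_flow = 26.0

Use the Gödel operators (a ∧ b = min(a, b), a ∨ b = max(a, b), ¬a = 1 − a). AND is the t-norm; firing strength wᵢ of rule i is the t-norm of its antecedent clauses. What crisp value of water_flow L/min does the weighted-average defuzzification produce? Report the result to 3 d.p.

50.585

R1 (z=47.7): dim=0.46, ¬damp=1−0.30=0.70; AND[min(a, b)] → w = 0.46
R2 (z=85.0): dim=0.46 → w = 0.46
R3 (z=30.1): damp=0.30, ¬dim=1−0.46=0.54; AND[min(a, b)] → w = 0.30
R4 (z=26.0): dry=0.34, dim=0.46; AND[min(a, b)] → w = 0.34
Weighted average = (0.46·47.7 + 0.46·85.0 + 0.30·30.1 + 0.34·26.0) / (0.46 + 0.46 + 0.30 + 0.34)
  = 78.9120 / 1.5600 = 50.585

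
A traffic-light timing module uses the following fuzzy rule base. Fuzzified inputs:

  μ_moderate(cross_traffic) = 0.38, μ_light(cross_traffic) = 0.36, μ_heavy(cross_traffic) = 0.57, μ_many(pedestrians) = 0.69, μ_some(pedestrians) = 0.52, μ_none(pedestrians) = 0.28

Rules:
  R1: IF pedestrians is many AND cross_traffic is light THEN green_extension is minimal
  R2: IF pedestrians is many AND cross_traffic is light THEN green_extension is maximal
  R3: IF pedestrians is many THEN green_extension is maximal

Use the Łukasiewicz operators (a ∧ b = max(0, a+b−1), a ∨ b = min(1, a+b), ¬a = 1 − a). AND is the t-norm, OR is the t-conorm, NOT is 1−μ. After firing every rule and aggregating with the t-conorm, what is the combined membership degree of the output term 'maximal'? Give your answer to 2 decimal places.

R1: many=0.69, light=0.36; AND[max(0, a+b−1)] → w = 0.05
R2: many=0.69, light=0.36; AND[max(0, a+b−1)] → w = 0.05
R3: many=0.69 → w = 0.69
Rules with consequent 'maximal': {R2, R3} → strengths 0.05, 0.69
Aggregate via t-conorm [min(1, a+b)]: 0.74

0.74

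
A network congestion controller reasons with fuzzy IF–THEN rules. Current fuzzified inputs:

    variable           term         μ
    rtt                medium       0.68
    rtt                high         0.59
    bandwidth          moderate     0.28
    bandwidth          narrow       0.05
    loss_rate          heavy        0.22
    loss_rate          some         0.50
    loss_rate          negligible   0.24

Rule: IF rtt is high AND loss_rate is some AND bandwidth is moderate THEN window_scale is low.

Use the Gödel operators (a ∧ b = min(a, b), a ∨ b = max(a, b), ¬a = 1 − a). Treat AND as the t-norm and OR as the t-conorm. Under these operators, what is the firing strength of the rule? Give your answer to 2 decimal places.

firing strength: high=0.59, some=0.50, moderate=0.28; AND[min(a, b)] → w = 0.28

0.28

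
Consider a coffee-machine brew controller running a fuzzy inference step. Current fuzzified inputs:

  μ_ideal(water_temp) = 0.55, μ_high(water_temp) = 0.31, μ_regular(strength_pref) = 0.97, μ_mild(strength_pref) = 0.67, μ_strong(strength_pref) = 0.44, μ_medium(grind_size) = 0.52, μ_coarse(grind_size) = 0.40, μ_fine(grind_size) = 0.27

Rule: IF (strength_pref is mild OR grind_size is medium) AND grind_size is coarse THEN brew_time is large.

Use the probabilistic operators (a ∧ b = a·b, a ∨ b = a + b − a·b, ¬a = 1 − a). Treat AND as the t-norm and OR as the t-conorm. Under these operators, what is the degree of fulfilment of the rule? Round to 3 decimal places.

firing strength: (mild=0.67 OR medium=0.52) = 0.8416; AND[a·b] with coarse=0.40 → w = 0.3366

0.337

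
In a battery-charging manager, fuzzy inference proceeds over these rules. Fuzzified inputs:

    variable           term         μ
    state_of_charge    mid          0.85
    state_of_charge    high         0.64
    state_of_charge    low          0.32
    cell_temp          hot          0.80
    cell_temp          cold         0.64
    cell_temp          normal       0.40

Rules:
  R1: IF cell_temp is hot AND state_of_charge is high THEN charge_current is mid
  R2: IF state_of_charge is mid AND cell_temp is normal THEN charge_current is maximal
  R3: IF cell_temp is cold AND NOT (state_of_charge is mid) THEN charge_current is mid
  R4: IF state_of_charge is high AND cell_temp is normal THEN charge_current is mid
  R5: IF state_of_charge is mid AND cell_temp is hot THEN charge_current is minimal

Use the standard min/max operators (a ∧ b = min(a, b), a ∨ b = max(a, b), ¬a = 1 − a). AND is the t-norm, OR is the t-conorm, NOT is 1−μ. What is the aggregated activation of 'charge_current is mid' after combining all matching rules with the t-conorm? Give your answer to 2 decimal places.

0.64

R1: hot=0.80, high=0.64; AND[min(a, b)] → w = 0.64
R2: mid=0.85, normal=0.40; AND[min(a, b)] → w = 0.40
R3: cold=0.64, ¬mid=1−0.85=0.15; AND[min(a, b)] → w = 0.15
R4: high=0.64, normal=0.40; AND[min(a, b)] → w = 0.40
R5: mid=0.85, hot=0.80; AND[min(a, b)] → w = 0.80
Rules with consequent 'mid': {R1, R3, R4} → strengths 0.64, 0.15, 0.40
Aggregate via t-conorm [max(a, b)]: 0.64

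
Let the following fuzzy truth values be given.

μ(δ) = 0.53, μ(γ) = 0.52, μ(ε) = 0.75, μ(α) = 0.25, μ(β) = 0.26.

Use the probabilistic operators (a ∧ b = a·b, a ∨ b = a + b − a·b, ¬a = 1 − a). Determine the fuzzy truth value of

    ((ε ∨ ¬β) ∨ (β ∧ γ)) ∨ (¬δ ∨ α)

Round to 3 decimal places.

¬β = 1 − 0.2600 = 0.7400
ε ∨ ¬β = a + b − a·b on (0.7500, 0.7400) = 0.9350
β ∧ γ = a·b on (0.2600, 0.5200) = 0.1352
(ε ∨ ¬β) ∨ (β ∧ γ) = a + b − a·b on (0.9350, 0.1352) = 0.9438
¬δ = 1 − 0.5300 = 0.4700
¬δ ∨ α = a + b − a·b on (0.4700, 0.2500) = 0.6025
((ε ∨ ¬β) ∨ (β ∧ γ)) ∨ (¬δ ∨ α) = a + b − a·b on (0.9438, 0.6025) = 0.9777

0.978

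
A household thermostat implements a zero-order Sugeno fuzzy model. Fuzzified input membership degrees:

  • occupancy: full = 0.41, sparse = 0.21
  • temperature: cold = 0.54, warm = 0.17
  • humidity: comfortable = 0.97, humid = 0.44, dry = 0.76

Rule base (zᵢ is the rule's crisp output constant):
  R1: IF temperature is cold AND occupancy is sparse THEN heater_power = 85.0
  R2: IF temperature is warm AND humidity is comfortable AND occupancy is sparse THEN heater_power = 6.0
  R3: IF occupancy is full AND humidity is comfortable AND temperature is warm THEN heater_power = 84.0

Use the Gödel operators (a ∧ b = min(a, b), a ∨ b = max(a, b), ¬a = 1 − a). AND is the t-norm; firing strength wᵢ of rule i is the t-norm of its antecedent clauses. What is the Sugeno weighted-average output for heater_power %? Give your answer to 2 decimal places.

R1 (z=85.0): cold=0.54, sparse=0.21; AND[min(a, b)] → w = 0.21
R2 (z=6.0): warm=0.17, comfortable=0.97, sparse=0.21; AND[min(a, b)] → w = 0.17
R3 (z=84.0): full=0.41, comfortable=0.97, warm=0.17; AND[min(a, b)] → w = 0.17
Weighted average = (0.21·85.0 + 0.17·6.0 + 0.17·84.0) / (0.21 + 0.17 + 0.17)
  = 33.1500 / 0.5500 = 60.27

60.27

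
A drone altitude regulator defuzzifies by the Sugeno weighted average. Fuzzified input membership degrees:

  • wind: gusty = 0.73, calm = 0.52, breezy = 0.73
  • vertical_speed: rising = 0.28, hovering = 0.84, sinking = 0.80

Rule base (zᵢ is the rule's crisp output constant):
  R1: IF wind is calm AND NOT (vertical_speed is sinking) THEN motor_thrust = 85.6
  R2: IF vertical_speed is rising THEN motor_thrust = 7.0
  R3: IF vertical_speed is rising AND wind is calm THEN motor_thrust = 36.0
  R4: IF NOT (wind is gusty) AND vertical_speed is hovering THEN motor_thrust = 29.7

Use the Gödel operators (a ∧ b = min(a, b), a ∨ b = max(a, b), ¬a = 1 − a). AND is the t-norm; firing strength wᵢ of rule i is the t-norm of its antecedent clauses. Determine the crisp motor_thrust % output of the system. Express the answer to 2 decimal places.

36.10

R1 (z=85.6): calm=0.52, ¬sinking=1−0.80=0.20; AND[min(a, b)] → w = 0.20
R2 (z=7.0): rising=0.28 → w = 0.28
R3 (z=36.0): rising=0.28, calm=0.52; AND[min(a, b)] → w = 0.28
R4 (z=29.7): ¬gusty=1−0.73=0.27, hovering=0.84; AND[min(a, b)] → w = 0.27
Weighted average = (0.20·85.6 + 0.28·7.0 + 0.28·36.0 + 0.27·29.7) / (0.20 + 0.28 + 0.28 + 0.27)
  = 37.1790 / 1.0300 = 36.10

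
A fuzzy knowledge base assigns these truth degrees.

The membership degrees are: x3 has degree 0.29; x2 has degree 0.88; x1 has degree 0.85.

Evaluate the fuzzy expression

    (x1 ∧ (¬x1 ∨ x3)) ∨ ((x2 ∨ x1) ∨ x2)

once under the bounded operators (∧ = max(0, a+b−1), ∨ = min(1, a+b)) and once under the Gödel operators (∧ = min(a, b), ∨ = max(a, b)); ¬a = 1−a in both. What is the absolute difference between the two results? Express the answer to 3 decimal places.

Under bounded:
  ¬x1 = 1 − 0.85 = 0.15
  ¬x1 ∨ x3 = min(1, a+b) on (0.15, 0.29) = 0.44
  x1 ∧ (¬x1 ∨ x3) = max(0, a+b−1) on (0.85, 0.44) = 0.29
  x2 ∨ x1 = min(1, a+b) on (0.88, 0.85) = 1.00
  (x2 ∨ x1) ∨ x2 = min(1, a+b) on (1.00, 0.88) = 1.00
  (x1 ∧ (¬x1 ∨ x3)) ∨ ((x2 ∨ x1) ∨ x2) = min(1, a+b) on (0.29, 1.00) = 1.00
  → value = 1.0000
Under Gödel:
  ¬x1 = 1 − 0.85 = 0.15
  ¬x1 ∨ x3 = max(a, b) on (0.15, 0.29) = 0.29
  x1 ∧ (¬x1 ∨ x3) = min(a, b) on (0.85, 0.29) = 0.29
  x2 ∨ x1 = max(a, b) on (0.88, 0.85) = 0.88
  (x2 ∨ x1) ∨ x2 = max(a, b) on (0.88, 0.88) = 0.88
  (x1 ∧ (¬x1 ∨ x3)) ∨ ((x2 ∨ x1) ∨ x2) = max(a, b) on (0.29, 0.88) = 0.88
  → value = 0.8800
|1.0000 − 0.8800| = 0.120

0.120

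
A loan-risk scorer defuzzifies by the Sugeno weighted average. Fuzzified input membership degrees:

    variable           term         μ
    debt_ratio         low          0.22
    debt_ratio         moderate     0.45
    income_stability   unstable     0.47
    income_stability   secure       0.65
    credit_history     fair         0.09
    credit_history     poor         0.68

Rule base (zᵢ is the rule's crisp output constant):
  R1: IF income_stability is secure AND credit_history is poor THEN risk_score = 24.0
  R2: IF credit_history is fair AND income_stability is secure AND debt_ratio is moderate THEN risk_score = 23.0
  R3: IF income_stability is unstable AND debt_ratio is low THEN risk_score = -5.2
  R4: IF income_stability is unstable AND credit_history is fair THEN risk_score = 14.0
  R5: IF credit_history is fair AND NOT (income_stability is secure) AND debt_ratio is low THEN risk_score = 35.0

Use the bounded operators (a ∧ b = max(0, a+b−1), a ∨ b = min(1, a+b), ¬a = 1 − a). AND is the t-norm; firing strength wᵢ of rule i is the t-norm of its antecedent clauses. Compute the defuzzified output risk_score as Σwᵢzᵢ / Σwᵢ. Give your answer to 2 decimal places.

R1 (z=24.0): secure=0.65, poor=0.68; AND[max(0, a+b−1)] → w = 0.33
R2 (z=23.0): fair=0.09, secure=0.65, moderate=0.45; AND[max(0, a+b−1)] → w = 0.00
R3 (z=-5.2): unstable=0.47, low=0.22; AND[max(0, a+b−1)] → w = 0.00
R4 (z=14.0): unstable=0.47, fair=0.09; AND[max(0, a+b−1)] → w = 0.00
R5 (z=35.0): fair=0.09, ¬secure=1−0.65=0.35, low=0.22; AND[max(0, a+b−1)] → w = 0.00
Weighted average = (0.33·24.0 + 0.00·23.0 + 0.00·-5.2 + 0.00·14.0 + 0.00·35.0) / (0.33 + 0.00 + 0.00 + 0.00 + 0.00)
  = 7.9200 / 0.3300 = 24.00

24.00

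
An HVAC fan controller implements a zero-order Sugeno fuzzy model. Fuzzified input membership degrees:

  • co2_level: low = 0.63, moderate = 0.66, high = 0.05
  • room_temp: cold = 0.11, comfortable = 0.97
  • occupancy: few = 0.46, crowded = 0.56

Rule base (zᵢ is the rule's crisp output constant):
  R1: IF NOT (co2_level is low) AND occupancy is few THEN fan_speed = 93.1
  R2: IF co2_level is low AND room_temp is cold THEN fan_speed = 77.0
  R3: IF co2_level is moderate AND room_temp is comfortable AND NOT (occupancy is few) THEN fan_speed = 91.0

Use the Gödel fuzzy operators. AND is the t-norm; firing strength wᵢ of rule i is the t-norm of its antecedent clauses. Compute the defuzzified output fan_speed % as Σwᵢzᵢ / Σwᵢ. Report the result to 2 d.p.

R1 (z=93.1): ¬low=1−0.63=0.37, few=0.46; AND[min(a, b)] → w = 0.37
R2 (z=77.0): low=0.63, cold=0.11; AND[min(a, b)] → w = 0.11
R3 (z=91.0): moderate=0.66, comfortable=0.97, ¬few=1−0.46=0.54; AND[min(a, b)] → w = 0.54
Weighted average = (0.37·93.1 + 0.11·77.0 + 0.54·91.0) / (0.37 + 0.11 + 0.54)
  = 92.0570 / 1.0200 = 90.25

90.25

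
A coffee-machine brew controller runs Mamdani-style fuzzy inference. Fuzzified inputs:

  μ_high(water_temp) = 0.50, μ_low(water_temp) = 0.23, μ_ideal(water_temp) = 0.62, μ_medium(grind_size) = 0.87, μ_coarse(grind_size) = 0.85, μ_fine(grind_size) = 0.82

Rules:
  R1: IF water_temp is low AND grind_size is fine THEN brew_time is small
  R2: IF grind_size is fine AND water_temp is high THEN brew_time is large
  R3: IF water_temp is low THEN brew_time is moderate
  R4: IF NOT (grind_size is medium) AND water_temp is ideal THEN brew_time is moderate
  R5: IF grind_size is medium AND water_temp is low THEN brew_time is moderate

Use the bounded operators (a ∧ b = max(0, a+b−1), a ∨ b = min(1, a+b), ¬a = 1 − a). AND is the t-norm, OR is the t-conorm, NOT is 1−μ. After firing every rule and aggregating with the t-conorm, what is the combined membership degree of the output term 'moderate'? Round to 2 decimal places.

R1: low=0.23, fine=0.82; AND[max(0, a+b−1)] → w = 0.05
R2: fine=0.82, high=0.50; AND[max(0, a+b−1)] → w = 0.32
R3: low=0.23 → w = 0.23
R4: ¬medium=1−0.87=0.13, ideal=0.62; AND[max(0, a+b−1)] → w = 0.00
R5: medium=0.87, low=0.23; AND[max(0, a+b−1)] → w = 0.10
Rules with consequent 'moderate': {R3, R4, R5} → strengths 0.23, 0.00, 0.10
Aggregate via t-conorm [min(1, a+b)]: 0.33

0.33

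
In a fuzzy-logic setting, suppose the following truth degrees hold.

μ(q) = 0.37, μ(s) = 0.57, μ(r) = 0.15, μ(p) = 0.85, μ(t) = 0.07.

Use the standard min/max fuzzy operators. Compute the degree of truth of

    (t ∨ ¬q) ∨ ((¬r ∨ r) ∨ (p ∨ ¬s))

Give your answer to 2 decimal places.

0.85

¬q = 1 − 0.37 = 0.63
t ∨ ¬q = max(a, b) on (0.07, 0.63) = 0.63
¬r = 1 − 0.15 = 0.85
¬r ∨ r = max(a, b) on (0.85, 0.15) = 0.85
¬s = 1 − 0.57 = 0.43
p ∨ ¬s = max(a, b) on (0.85, 0.43) = 0.85
(¬r ∨ r) ∨ (p ∨ ¬s) = max(a, b) on (0.85, 0.85) = 0.85
(t ∨ ¬q) ∨ ((¬r ∨ r) ∨ (p ∨ ¬s)) = max(a, b) on (0.63, 0.85) = 0.85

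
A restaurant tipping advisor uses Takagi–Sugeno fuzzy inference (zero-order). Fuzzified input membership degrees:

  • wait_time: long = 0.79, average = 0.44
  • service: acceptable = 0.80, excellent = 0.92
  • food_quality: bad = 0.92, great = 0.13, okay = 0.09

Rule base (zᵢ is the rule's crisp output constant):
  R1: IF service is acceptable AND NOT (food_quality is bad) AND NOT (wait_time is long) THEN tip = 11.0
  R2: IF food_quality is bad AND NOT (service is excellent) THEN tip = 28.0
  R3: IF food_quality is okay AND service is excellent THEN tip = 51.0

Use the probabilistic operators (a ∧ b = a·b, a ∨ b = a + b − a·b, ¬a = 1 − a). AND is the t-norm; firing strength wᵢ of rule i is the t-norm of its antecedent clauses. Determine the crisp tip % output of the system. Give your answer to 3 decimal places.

37.868

R1 (z=11.0): acceptable=0.80, ¬bad=1−0.92=0.08, ¬long=1−0.79=0.21; AND[a·b] → w = 0.0134
R2 (z=28.0): bad=0.92, ¬excellent=1−0.92=0.08; AND[a·b] → w = 0.0736
R3 (z=51.0): okay=0.09, excellent=0.92; AND[a·b] → w = 0.0828
Weighted average = (0.0134·11.0 + 0.0736·28.0 + 0.0828·51.0) / (0.0134 + 0.0736 + 0.0828)
  = 6.4314 / 0.1698 = 37.868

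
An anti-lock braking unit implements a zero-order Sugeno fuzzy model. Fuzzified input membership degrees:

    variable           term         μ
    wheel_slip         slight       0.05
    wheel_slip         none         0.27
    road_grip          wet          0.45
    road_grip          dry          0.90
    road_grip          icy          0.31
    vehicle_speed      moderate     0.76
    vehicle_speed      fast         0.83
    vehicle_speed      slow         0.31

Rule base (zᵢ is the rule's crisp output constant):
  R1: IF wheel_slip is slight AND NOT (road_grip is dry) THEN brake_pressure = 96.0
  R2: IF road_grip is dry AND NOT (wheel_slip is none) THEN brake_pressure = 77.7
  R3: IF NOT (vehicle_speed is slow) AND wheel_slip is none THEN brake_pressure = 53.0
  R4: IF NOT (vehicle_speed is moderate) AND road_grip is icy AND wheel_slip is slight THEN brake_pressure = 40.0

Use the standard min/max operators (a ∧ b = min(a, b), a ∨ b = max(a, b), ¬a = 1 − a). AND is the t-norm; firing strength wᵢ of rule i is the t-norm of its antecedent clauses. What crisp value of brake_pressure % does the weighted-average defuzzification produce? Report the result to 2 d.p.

R1 (z=96.0): slight=0.05, ¬dry=1−0.90=0.10; AND[min(a, b)] → w = 0.05
R2 (z=77.7): dry=0.90, ¬none=1−0.27=0.73; AND[min(a, b)] → w = 0.73
R3 (z=53.0): ¬slow=1−0.31=0.69, none=0.27; AND[min(a, b)] → w = 0.27
R4 (z=40.0): ¬moderate=1−0.76=0.24, icy=0.31, slight=0.05; AND[min(a, b)] → w = 0.05
Weighted average = (0.05·96.0 + 0.73·77.7 + 0.27·53.0 + 0.05·40.0) / (0.05 + 0.73 + 0.27 + 0.05)
  = 77.8310 / 1.1000 = 70.76

70.76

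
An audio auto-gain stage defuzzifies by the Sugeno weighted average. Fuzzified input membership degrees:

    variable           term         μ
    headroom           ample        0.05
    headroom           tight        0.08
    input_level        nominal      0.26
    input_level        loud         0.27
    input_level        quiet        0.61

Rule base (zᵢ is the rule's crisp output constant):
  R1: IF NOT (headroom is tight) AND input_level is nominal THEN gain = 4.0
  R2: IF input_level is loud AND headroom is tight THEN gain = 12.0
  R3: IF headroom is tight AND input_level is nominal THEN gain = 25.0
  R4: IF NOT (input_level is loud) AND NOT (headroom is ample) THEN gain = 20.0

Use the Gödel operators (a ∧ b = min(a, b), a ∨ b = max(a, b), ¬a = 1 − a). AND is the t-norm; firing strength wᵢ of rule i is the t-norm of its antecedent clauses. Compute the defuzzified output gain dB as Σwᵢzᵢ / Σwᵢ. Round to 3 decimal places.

R1 (z=4.0): ¬tight=1−0.08=0.92, nominal=0.26; AND[min(a, b)] → w = 0.26
R2 (z=12.0): loud=0.27, tight=0.08; AND[min(a, b)] → w = 0.08
R3 (z=25.0): tight=0.08, nominal=0.26; AND[min(a, b)] → w = 0.08
R4 (z=20.0): ¬loud=1−0.27=0.73, ¬ample=1−0.05=0.95; AND[min(a, b)] → w = 0.73
Weighted average = (0.26·4.0 + 0.08·12.0 + 0.08·25.0 + 0.73·20.0) / (0.26 + 0.08 + 0.08 + 0.73)
  = 18.6000 / 1.1500 = 16.174

16.174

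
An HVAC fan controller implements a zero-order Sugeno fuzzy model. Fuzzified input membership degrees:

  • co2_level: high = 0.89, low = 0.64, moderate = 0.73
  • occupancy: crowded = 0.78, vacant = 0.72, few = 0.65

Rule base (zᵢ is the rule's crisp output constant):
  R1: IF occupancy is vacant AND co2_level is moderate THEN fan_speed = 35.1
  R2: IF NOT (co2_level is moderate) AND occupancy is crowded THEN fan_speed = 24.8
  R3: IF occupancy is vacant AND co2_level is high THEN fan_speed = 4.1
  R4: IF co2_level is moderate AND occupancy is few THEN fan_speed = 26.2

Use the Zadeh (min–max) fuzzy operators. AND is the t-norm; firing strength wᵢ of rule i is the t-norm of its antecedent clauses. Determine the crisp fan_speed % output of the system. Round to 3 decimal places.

R1 (z=35.1): vacant=0.72, moderate=0.73; AND[min(a, b)] → w = 0.72
R2 (z=24.8): ¬moderate=1−0.73=0.27, crowded=0.78; AND[min(a, b)] → w = 0.27
R3 (z=4.1): vacant=0.72, high=0.89; AND[min(a, b)] → w = 0.72
R4 (z=26.2): moderate=0.73, few=0.65; AND[min(a, b)] → w = 0.65
Weighted average = (0.72·35.1 + 0.27·24.8 + 0.72·4.1 + 0.65·26.2) / (0.72 + 0.27 + 0.72 + 0.65)
  = 51.9500 / 2.3600 = 22.013

22.013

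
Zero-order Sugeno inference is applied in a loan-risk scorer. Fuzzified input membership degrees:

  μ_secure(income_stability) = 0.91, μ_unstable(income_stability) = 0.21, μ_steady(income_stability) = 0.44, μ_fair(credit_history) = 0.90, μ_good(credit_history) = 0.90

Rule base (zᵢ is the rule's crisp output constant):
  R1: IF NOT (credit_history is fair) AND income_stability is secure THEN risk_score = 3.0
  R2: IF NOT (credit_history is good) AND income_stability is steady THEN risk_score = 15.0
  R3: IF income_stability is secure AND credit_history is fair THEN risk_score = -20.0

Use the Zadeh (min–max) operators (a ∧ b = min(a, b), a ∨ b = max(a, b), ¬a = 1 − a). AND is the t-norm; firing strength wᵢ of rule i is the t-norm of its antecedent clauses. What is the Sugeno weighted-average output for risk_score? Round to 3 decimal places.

-14.727

R1 (z=3.0): ¬fair=1−0.90=0.10, secure=0.91; AND[min(a, b)] → w = 0.10
R2 (z=15.0): ¬good=1−0.90=0.10, steady=0.44; AND[min(a, b)] → w = 0.10
R3 (z=-20.0): secure=0.91, fair=0.90; AND[min(a, b)] → w = 0.90
Weighted average = (0.10·3.0 + 0.10·15.0 + 0.90·-20.0) / (0.10 + 0.10 + 0.90)
  = -16.2000 / 1.1000 = -14.727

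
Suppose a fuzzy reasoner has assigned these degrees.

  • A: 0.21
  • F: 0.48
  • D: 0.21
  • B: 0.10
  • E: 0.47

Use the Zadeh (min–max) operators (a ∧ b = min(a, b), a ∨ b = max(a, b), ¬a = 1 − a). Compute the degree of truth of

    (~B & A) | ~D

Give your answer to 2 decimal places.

0.79

~B = 1 − 0.10 = 0.90
~B & A = min(a, b) on (0.90, 0.21) = 0.21
~D = 1 − 0.21 = 0.79
(~B & A) | ~D = max(a, b) on (0.21, 0.79) = 0.79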